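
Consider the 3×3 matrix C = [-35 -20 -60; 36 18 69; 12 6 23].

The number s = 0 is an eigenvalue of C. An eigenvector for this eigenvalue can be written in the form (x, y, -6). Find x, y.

We need (C)v = 0.
C = [[-35, -20, -60], [36, 18, 69], [12, 6, 23]].
Row 1: (-35)·x + (-20)·y + (-60)·-6 = 0
Row 2: (36)·x + (18)·y + (69)·-6 = 0
Row 3: (12)·x + (6)·y + (23)·-6 = 0
Solving gives x = 20, y = -17.
Check: C·(20, -17, -6) = (0, 0, 0) = 0·(20, -17, -6).

20, -17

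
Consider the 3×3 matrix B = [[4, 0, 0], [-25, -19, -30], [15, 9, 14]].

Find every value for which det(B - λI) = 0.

-4, -1, 4

The characteristic polynomial is p(λ) = det(λI - B).
Expanding the 3×3 determinant: p(λ) = λ^3 + λ^2 - 16λ - 16.
Since p(-4) = 0, λ = -4 is a root.
Factor out (λ + 4): p(λ) = (λ + 4)·(λ^2 - 3λ - 4).
The quadratic factors as (λ + 1)·(λ - 4).
Eigenvalues: -4, -1, 4.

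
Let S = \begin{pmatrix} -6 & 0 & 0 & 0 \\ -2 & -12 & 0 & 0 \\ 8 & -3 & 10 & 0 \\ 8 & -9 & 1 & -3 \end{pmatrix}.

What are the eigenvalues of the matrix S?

-12, -6, -3, 10

S is lower triangular, so its eigenvalues are the diagonal entries.
Diagonal: -6, -12, 10, -3.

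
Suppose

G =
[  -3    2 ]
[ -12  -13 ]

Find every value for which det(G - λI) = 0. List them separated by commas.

det(G - rI) = (-3 - r)(-13 - r) - (2)·(-12) = r^2 + 16r + 63.
This factors as (r + 9)·(r + 7) = 0.
Eigenvalues: -9, -7.

-9, -7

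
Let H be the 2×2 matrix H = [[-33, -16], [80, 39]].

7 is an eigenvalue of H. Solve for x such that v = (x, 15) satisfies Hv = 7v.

We need (H - 7I)v = 0.
H - 7I = [[-40, -16], [80, 32]].
Row 1: (-40)·x + (-16)·15 = 0
Row 2: (80)·x + (32)·15 = 0
Solving gives x = -6.
Check: H·(-6, 15) = (-42, 105) = 7·(-6, 15).

-6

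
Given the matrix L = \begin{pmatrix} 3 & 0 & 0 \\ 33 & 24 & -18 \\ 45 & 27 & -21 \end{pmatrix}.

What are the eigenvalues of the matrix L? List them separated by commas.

-3, 3, 6

Compute the characteristic polynomial p(s) = det(sI - L).
Expanding along the first row, p(s) = s^3 - 6s^2 - 9s + 54.
Try s = -3: p(-3) = 0, so -3 is a root.
Dividing by (s + 3) leaves s^2 - 9s + 18.
The quadratic factors as (s - 3)·(s - 6).
Eigenvalues: -3, 3, 6.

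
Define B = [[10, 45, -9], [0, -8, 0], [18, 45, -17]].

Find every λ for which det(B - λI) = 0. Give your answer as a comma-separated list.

-8, -8, 1

Set up det(tI - B) = 0.
Cofactor expansion gives p(t) = t^3 + 15t^2 + 48t - 64.
Try t = 1: p(1) = 0, so 1 is a root.
Factor out (t - 1): p(t) = (t - 1)·(t^2 + 16t + 64).
The quadratic factor is (t + 8)^2.
Eigenvalues: -8, -8, 1.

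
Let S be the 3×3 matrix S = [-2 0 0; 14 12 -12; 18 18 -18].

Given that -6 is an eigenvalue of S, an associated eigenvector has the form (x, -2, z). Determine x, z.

We need (S + 6I)v = 0.
S + 6I = [[4, 0, 0], [14, 18, -12], [18, 18, -12]].
Row 1: (4)·x + (0)·-2 + (0)·z = 0
Row 2: (14)·x + (18)·-2 + (-12)·z = 0
Row 3: (18)·x + (18)·-2 + (-12)·z = 0
Solving gives x = 0, z = -3.
Check: S·(0, -2, -3) = (0, 12, 18) = -6·(0, -2, -3).

0, -3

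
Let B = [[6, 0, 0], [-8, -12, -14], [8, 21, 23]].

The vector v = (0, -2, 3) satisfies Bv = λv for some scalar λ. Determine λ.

Compute Bv: B·(0, -2, 3) = (0, -18, 27).
Since Bv = λv, compare component 2: -18 = λ·-2, so λ = 9.

9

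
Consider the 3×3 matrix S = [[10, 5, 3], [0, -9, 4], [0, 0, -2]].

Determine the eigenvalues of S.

S is upper triangular, so its eigenvalues are the diagonal entries.
Diagonal: 10, -9, -2.

-9, -2, 10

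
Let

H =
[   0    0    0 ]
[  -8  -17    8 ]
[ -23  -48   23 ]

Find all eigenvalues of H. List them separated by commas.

Set up det(λI - H) = 0.
Expanding along the first row, p(λ) = λ^3 - 6λ^2 - 7λ.
Since p(0) = 0, λ = 0 is a root.
Factor out λ: p(λ) = λ·(λ^2 - 6λ - 7).
The quadratic factors as (λ + 1)·(λ - 7).
Eigenvalues: -1, 0, 7.

-1, 0, 7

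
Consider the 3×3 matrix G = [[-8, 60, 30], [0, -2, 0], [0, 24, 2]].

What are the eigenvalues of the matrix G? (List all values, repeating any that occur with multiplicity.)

The characteristic polynomial is p(lambda) = det(lambda·I - G).
Expanding along the first row, p(lambda) = lambda^3 + 8·lambda^2 - 4·lambda - 32.
Rational-root test: lambda = 2 gives p(2) = 0.
Factor out (lambda - 2): p(lambda) = (lambda - 2)·(lambda^2 + 10·lambda + 16).
The quadratic factors as (lambda + 8)·(lambda + 2).
Eigenvalues: -8, -2, 2.

-8, -2, 2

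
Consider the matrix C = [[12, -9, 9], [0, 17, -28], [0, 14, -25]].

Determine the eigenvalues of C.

Set up det(μI - C) = 0.
Expanding along the first row, p(μ) = μ^3 - 4μ^2 - 129μ + 396.
Rational-root test: μ = 3 gives p(3) = 0.
Dividing by (μ - 3) leaves μ^2 - μ - 132.
The quadratic factors as (μ + 11)·(μ - 12).
Eigenvalues: -11, 3, 12.

-11, 3, 12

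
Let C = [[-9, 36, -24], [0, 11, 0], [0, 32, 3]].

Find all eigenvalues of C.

Set up det(λI - C) = 0.
Expanding along the first row, p(λ) = λ^3 - 5λ^2 - 93λ + 297.
Since p(3) = 0, λ = 3 is a root.
Factor out (λ - 3): p(λ) = (λ - 3)·(λ^2 - 2λ - 99).
The quadratic factors as (λ + 9)·(λ - 11).
Eigenvalues: -9, 3, 11.

-9, 3, 11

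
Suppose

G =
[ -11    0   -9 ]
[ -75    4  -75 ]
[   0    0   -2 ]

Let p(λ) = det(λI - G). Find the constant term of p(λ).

p(λ) = λ^3 + 9λ^2 - 30λ - 88.
The constant term is -88.

-88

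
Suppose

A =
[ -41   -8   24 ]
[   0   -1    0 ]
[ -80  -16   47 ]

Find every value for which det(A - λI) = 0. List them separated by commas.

-1, -1, 7

The characteristic polynomial is p(λ) = det(λI - A).
Expanding the 3×3 determinant: p(λ) = λ^3 - 5λ^2 - 13λ - 7.
Rational-root test: λ = -1 gives p(-1) = 0.
Dividing by (λ + 1) leaves λ^2 - 6λ - 7.
The quadratic factors as (λ + 1)·(λ - 7).
Eigenvalues: -1, -1, 7.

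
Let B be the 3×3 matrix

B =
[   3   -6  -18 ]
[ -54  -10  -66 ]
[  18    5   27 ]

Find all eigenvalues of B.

3, 5, 12

Set up det(λI - B) = 0.
Cofactor expansion gives p(λ) = λ^3 - 20λ^2 + 111λ - 180.
Since p(3) = 0, λ = 3 is a root.
Factor out (λ - 3): p(λ) = (λ - 3)·(λ^2 - 17λ + 60).
The quadratic factors as (λ - 5)·(λ - 12).
Eigenvalues: 3, 5, 12.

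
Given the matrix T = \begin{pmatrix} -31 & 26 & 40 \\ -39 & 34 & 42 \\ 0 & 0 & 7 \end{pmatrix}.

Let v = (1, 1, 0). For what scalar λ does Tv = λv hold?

Compute Tv: T·(1, 1, 0) = (-5, -5, 0).
Since Tv = λv, compare component 1: -5 = λ·1, so λ = -5.

-5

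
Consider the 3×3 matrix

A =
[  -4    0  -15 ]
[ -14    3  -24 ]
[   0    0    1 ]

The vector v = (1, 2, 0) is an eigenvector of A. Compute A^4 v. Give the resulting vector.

First find the eigenvalue: Av = (-4, -8, 0) = -4·(1, 2, 0), so λ = -4.
Then A^4 v = λ^4·v = (-4)^4·(1, 2, 0) = 256·(1, 2, 0) = (256, 512, 0).

(256, 512, 0)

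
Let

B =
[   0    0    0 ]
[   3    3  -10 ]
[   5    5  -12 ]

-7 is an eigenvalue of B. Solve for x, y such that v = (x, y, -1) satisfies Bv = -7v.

0, -1

We need (B + 7I)v = 0.
B + 7I = [[7, 0, 0], [3, 10, -10], [5, 5, -5]].
Row 1: (7)·x + (0)·y + (0)·-1 = 0
Row 2: (3)·x + (10)·y + (-10)·-1 = 0
Row 3: (5)·x + (5)·y + (-5)·-1 = 0
Solving gives x = 0, y = -1.
Check: B·(0, -1, -1) = (0, 7, 7) = -7·(0, -1, -1).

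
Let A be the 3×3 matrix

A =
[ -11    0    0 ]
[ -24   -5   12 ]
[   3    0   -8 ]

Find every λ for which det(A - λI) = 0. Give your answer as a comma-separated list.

The characteristic polynomial is p(t) = det(tI - A).
Cofactor expansion gives p(t) = t^3 + 24t^2 + 183t + 440.
Since p(-5) = 0, t = -5 is a root.
Factor out (t + 5): p(t) = (t + 5)·(t^2 + 19t + 88).
The quadratic factors as (t + 11)·(t + 8).
Eigenvalues: -11, -8, -5.

-11, -8, -5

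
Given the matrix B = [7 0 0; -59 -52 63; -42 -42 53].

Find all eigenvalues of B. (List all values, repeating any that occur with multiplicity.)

The characteristic polynomial is p(λ) = det(λI - B).
Expanding the 3×3 determinant: p(λ) = λ^3 - 8λ^2 - 103λ + 770.
Rational-root test: λ = 7 gives p(7) = 0.
Dividing by (λ - 7) leaves λ^2 - λ - 110.
The quadratic factors as (λ + 10)·(λ - 11).
Eigenvalues: -10, 7, 11.

-10, 7, 11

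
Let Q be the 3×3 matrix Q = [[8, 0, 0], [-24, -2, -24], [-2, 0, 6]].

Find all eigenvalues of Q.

-2, 6, 8

Compute the characteristic polynomial p(s) = det(sI - Q).
Expanding the 3×3 determinant: p(s) = s^3 - 12s^2 + 20s + 96.
Try s = 8: p(8) = 0, so 8 is a root.
Factor out (s - 8): p(s) = (s - 8)·(s^2 - 4s - 12).
The quadratic factors as (s + 2)·(s - 6).
Eigenvalues: -2, 6, 8.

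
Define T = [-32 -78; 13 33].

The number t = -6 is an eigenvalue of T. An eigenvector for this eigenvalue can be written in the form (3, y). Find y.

-1

We need (T + 6I)v = 0.
T + 6I = [[-26, -78], [13, 39]].
Row 1: (-26)·3 + (-78)·y = 0
Row 2: (13)·3 + (39)·y = 0
Solving gives y = -1.
Check: T·(3, -1) = (-18, 6) = -6·(3, -1).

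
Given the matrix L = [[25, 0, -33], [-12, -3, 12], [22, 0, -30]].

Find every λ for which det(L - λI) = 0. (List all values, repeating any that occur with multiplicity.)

-8, -3, 3

Set up det(sI - L) = 0.
Cofactor expansion gives p(s) = s^3 + 8s^2 - 9s - 72.
Try s = -3: p(-3) = 0, so -3 is a root.
Dividing by (s + 3) leaves s^2 + 5s - 24.
The quadratic factors as (s + 8)·(s - 3).
Eigenvalues: -8, -3, 3.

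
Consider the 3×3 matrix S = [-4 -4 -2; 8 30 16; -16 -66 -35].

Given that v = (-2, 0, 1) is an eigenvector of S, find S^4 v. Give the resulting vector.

(-162, 0, 81)

First find the eigenvalue: Sv = (6, 0, -3) = -3·(-2, 0, 1), so λ = -3.
Then S^4 v = λ^4·v = (-3)^4·(-2, 0, 1) = 81·(-2, 0, 1) = (-162, 0, 81).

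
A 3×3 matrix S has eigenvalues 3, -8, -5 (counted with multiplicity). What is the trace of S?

-10

trace(S) is the sum of the eigenvalues: (3) + (-8) + (-5) = -10.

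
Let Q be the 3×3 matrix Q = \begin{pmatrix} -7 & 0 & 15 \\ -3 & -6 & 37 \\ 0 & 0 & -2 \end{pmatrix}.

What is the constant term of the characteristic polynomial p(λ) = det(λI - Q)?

p(0) = det(0·I − Q) = det(−Q) = (−1)^3·det(Q).
det(Q) = -84, so p(0) = 84.

84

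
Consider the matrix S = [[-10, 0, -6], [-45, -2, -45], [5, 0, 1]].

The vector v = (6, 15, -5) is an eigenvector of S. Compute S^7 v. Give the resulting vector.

First find the eigenvalue: Sv = (-30, -75, 25) = -5·(6, 15, -5), so λ = -5.
Then S^7 v = λ^7·v = (-5)^7·(6, 15, -5) = -78125·(6, 15, -5) = (-468750, -1171875, 390625).

(-468750, -1171875, 390625)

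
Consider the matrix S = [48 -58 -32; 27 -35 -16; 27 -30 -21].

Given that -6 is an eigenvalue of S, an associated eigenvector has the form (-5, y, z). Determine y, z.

We need (S + 6I)v = 0.
S + 6I = [[54, -58, -32], [27, -29, -16], [27, -30, -15]].
Row 1: (54)·-5 + (-58)·y + (-32)·z = 0
Row 2: (27)·-5 + (-29)·y + (-16)·z = 0
Row 3: (27)·-5 + (-30)·y + (-15)·z = 0
Solving gives y = -3, z = -3.
Check: S·(-5, -3, -3) = (30, 18, 18) = -6·(-5, -3, -3).

-3, -3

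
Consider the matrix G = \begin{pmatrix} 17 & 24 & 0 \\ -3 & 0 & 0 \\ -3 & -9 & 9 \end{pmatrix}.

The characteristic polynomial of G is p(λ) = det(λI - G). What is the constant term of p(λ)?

-648

p(λ) = λ^3 - 26λ^2 + 225λ - 648.
The constant term is -648.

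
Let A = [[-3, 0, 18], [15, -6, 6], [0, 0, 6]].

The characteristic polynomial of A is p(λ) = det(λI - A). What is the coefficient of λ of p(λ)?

p(λ) = λ^3 + 3λ^2 - 36λ - 108.
The coefficient of λ is -36.

-36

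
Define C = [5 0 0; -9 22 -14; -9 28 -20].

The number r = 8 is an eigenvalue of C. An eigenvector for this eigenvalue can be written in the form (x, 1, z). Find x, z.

We need (C - 8I)v = 0.
C - 8I = [[-3, 0, 0], [-9, 14, -14], [-9, 28, -28]].
Row 1: (-3)·x + (0)·1 + (0)·z = 0
Row 2: (-9)·x + (14)·1 + (-14)·z = 0
Row 3: (-9)·x + (28)·1 + (-28)·z = 0
Solving gives x = 0, z = 1.
Check: C·(0, 1, 1) = (0, 8, 8) = 8·(0, 1, 1).

0, 1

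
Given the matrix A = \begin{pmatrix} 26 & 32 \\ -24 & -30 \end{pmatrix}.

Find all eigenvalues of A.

det(A - rI) = (26 - r)(-30 - r) - (32)·(-24) = r^2 + 4r - 12.
This factors as (r + 6)·(r - 2) = 0.
Eigenvalues: -6, 2.

-6, 2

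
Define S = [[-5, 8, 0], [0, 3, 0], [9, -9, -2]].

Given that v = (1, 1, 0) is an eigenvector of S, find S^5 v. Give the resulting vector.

First find the eigenvalue: Sv = (3, 3, 0) = 3·(1, 1, 0), so λ = 3.
Then S^5 v = λ^5·v = 3^5·(1, 1, 0) = 243·(1, 1, 0) = (243, 243, 0).

(243, 243, 0)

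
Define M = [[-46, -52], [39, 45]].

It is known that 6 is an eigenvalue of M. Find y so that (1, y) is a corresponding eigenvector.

-1

We need (M - 6I)v = 0.
M - 6I = [[-52, -52], [39, 39]].
Row 1: (-52)·1 + (-52)·y = 0
Row 2: (39)·1 + (39)·y = 0
Solving gives y = -1.
Check: M·(1, -1) = (6, -6) = 6·(1, -1).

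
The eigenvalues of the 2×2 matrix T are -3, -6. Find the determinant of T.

18

det(T) is the product of the eigenvalues: (-3) · (-6) = 18.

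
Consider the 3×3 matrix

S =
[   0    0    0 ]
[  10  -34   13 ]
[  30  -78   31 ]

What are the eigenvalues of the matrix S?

-8, 0, 5

Compute the characteristic polynomial p(λ) = det(λI - S).
Cofactor expansion gives p(λ) = λ^3 + 3λ^2 - 40λ.
Try λ = 0: p(0) = 0, so 0 is a root.
Dividing by λ leaves λ^2 + 3λ - 40.
The quadratic factors as (λ + 8)·(λ - 5).
Eigenvalues: -8, 0, 5.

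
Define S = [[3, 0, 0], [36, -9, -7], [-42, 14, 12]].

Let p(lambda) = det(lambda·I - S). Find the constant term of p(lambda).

p(lambda) = lambda^3 - 6·lambda^2 - lambda + 30.
The constant term is 30.

30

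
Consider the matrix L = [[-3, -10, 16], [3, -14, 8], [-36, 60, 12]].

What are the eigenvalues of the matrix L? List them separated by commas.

-9, 0, 4

The characteristic polynomial is p(s) = det(sI - L).
Cofactor expansion gives p(s) = s^3 + 5s^2 - 36s.
Try s = 0: p(0) = 0, so 0 is a root.
Dividing by s leaves s^2 + 5s - 36.
The quadratic factors as (s + 9)·(s - 4).
Eigenvalues: -9, 0, 4.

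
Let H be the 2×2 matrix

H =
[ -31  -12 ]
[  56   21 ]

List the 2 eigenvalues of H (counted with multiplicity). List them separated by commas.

det(H - sI) = (-31 - s)(21 - s) - (-12)·(56) = s^2 + 10s + 21.
This factors as (s + 7)·(s + 3) = 0.
Eigenvalues: -7, -3.

-7, -3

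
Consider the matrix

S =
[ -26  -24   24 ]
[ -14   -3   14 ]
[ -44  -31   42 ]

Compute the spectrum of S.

-2, 4, 11

The characteristic polynomial is p(λ) = det(λI - S).
Expanding the 3×3 determinant: p(λ) = λ^3 - 13λ^2 + 14λ + 88.
Rational-root test: λ = 11 gives p(11) = 0.
Factor out (λ - 11): p(λ) = (λ - 11)·(λ^2 - 2λ - 8).
The quadratic factors as (λ + 2)·(λ - 4).
Eigenvalues: -2, 4, 11.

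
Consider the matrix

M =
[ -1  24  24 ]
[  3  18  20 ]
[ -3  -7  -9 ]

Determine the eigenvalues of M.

-2, -1, 11

Compute the characteristic polynomial p(r) = det(rI - M).
Expanding the 3×3 determinant: p(r) = r^3 - 8r^2 - 31r - 22.
Rational-root test: r = -1 gives p(-1) = 0.
Factor out (r + 1): p(r) = (r + 1)·(r^2 - 9r - 22).
The quadratic factors as (r + 2)·(r - 11).
Eigenvalues: -2, -1, 11.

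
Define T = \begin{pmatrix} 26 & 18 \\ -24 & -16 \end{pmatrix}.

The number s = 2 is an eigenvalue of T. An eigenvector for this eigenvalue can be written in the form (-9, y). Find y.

12

We need (T - 2I)v = 0.
T - 2I = [[24, 18], [-24, -18]].
Row 1: (24)·-9 + (18)·y = 0
Row 2: (-24)·-9 + (-18)·y = 0
Solving gives y = 12.
Check: T·(-9, 12) = (-18, 24) = 2·(-9, 12).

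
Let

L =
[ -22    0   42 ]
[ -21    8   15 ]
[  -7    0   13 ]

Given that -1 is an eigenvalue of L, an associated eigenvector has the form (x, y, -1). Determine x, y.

We need (L + 1I)v = 0.
L + 1I = [[-21, 0, 42], [-21, 9, 15], [-7, 0, 14]].
Row 1: (-21)·x + (0)·y + (42)·-1 = 0
Row 2: (-21)·x + (9)·y + (15)·-1 = 0
Row 3: (-7)·x + (0)·y + (14)·-1 = 0
Solving gives x = -2, y = -3.
Check: L·(-2, -3, -1) = (2, 3, 1) = -1·(-2, -3, -1).

-2, -3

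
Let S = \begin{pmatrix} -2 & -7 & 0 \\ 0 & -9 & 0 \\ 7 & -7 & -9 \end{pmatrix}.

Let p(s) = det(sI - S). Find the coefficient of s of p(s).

117

p(s) = s^3 + 20s^2 + 117s + 162.
The coefficient of s is 117.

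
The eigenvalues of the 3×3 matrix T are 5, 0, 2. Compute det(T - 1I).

-4

If T has eigenvalues 5, 0, 2, then T - 1I has eigenvalues 4, -1, 1.
det(T - 1I) = (4) · (-1) · (1) = -4.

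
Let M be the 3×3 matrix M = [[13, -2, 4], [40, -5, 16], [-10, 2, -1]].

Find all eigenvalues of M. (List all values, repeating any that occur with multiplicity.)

1, 3, 3

The characteristic polynomial is p(r) = det(rI - M).
Expanding along the first row, p(r) = r^3 - 7r^2 + 15r - 9.
Try r = 1: p(1) = 0, so 1 is a root.
Dividing by (r - 1) leaves r^2 - 6r + 9.
The quadratic factor is (r - 3)^2.
Eigenvalues: 1, 3, 3.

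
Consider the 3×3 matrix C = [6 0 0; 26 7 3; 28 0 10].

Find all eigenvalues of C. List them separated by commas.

Set up det(lambda·I - C) = 0.
Expanding along the first row, p(lambda) = lambda^3 - 23·lambda^2 + 172·lambda - 420.
Try lambda = 6: p(6) = 0, so 6 is a root.
Factor out (lambda - 6): p(lambda) = (lambda - 6)·(lambda^2 - 17·lambda + 70).
The quadratic factors as (lambda - 7)·(lambda - 10).
Eigenvalues: 6, 7, 10.

6, 7, 10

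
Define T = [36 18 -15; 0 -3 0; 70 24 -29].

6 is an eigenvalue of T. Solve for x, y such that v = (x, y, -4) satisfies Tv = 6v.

-2, 0

We need (T - 6I)v = 0.
T - 6I = [[30, 18, -15], [0, -9, 0], [70, 24, -35]].
Row 1: (30)·x + (18)·y + (-15)·-4 = 0
Row 2: (0)·x + (-9)·y + (0)·-4 = 0
Row 3: (70)·x + (24)·y + (-35)·-4 = 0
Solving gives x = -2, y = 0.
Check: T·(-2, 0, -4) = (-12, 0, -24) = 6·(-2, 0, -4).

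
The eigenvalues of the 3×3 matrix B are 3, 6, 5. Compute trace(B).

14

trace(B) is the sum of the eigenvalues: (3) + (6) + (5) = 14.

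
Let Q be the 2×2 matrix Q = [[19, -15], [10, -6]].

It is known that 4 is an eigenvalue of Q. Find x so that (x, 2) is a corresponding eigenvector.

2

We need (Q - 4I)v = 0.
Q - 4I = [[15, -15], [10, -10]].
Row 1: (15)·x + (-15)·2 = 0
Row 2: (10)·x + (-10)·2 = 0
Solving gives x = 2.
Check: Q·(2, 2) = (8, 8) = 4·(2, 2).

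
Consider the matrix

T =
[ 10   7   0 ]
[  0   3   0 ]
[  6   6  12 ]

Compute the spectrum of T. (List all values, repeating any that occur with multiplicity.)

Set up det(λI - T) = 0.
Expanding along the first row, p(λ) = λ^3 - 25λ^2 + 186λ - 360.
Try λ = 3: p(3) = 0, so 3 is a root.
Dividing by (λ - 3) leaves λ^2 - 22λ + 120.
The quadratic factors as (λ - 10)·(λ - 12).
Eigenvalues: 3, 10, 12.

3, 10, 12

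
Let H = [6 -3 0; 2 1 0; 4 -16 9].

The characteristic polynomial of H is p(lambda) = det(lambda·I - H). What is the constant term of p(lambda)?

-108

p(lambda) = lambda^3 - 16·lambda^2 + 75·lambda - 108.
The constant term is -108.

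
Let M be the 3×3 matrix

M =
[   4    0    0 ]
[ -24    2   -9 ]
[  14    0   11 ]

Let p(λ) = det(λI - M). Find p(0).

-88

p(0) = det(0·I − M) = det(−M) = (−1)^3·det(M).
det(M) = 88, so p(0) = -88.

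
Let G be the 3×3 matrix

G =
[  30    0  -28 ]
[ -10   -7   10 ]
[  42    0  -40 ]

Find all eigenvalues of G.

-12, -7, 2

The characteristic polynomial is p(λ) = det(λI - G).
Expanding the 3×3 determinant: p(λ) = λ^3 + 17λ^2 + 46λ - 168.
Rational-root test: λ = -7 gives p(-7) = 0.
Factor out (λ + 7): p(λ) = (λ + 7)·(λ^2 + 10λ - 24).
The quadratic factors as (λ + 12)·(λ - 2).
Eigenvalues: -12, -7, 2.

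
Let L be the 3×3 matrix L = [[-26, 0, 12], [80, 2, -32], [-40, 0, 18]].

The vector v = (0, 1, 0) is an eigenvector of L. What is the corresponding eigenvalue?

Compute Lv: L·(0, 1, 0) = (0, 2, 0).
Since Lv = λv, compare component 2: 2 = λ·1, so λ = 2.

2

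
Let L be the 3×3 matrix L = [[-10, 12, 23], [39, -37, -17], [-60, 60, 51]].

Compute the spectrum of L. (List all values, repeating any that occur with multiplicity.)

-9, 2, 11

Set up det(lambda·I - L) = 0.
Expanding the 3×3 determinant: p(lambda) = lambda^3 - 4·lambda^2 - 95·lambda + 198.
Since p(2) = 0, lambda = 2 is a root.
Dividing by (lambda - 2) leaves lambda^2 - 2·lambda - 99.
The quadratic factors as (lambda + 9)·(lambda - 11).
Eigenvalues: -9, 2, 11.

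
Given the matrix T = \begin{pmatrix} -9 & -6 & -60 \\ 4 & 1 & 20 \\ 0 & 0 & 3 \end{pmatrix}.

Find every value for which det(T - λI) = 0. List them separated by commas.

-5, -3, 3

The characteristic polynomial is p(lambda) = det(lambda·I - T).
Cofactor expansion gives p(lambda) = lambda^3 + 5·lambda^2 - 9·lambda - 45.
Since p(-3) = 0, lambda = -3 is a root.
Factor out (lambda + 3): p(lambda) = (lambda + 3)·(lambda^2 + 2·lambda - 15).
The quadratic factors as (lambda + 5)·(lambda - 3).
Eigenvalues: -5, -3, 3.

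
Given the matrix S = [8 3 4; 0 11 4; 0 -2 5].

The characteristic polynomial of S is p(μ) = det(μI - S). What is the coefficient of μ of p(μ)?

p(μ) = μ^3 - 24μ^2 + 191μ - 504.
The coefficient of μ is 191.

191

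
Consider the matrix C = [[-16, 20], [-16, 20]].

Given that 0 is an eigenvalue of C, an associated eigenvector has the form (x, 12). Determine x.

15

We need (C)v = 0.
C = [[-16, 20], [-16, 20]].
Row 1: (-16)·x + (20)·12 = 0
Row 2: (-16)·x + (20)·12 = 0
Solving gives x = 15.
Check: C·(15, 12) = (0, 0) = 0·(15, 12).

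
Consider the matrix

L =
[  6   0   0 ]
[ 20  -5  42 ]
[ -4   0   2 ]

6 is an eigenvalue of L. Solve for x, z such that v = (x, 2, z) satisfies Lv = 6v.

We need (L - 6I)v = 0.
L - 6I = [[0, 0, 0], [20, -11, 42], [-4, 0, -4]].
Row 1: (0)·x + (0)·2 + (0)·z = 0
Row 2: (20)·x + (-11)·2 + (42)·z = 0
Row 3: (-4)·x + (0)·2 + (-4)·z = 0
Solving gives x = -1, z = 1.
Check: L·(-1, 2, 1) = (-6, 12, 6) = 6·(-1, 2, 1).

-1, 1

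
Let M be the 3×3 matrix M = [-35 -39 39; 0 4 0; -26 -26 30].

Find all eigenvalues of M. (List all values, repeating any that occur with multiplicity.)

-9, 4, 4

Set up det(tI - M) = 0.
Cofactor expansion gives p(t) = t^3 + t^2 - 56t + 144.
Since p(4) = 0, t = 4 is a root.
Dividing by (t - 4) leaves t^2 + 5t - 36.
The quadratic factors as (t + 9)·(t - 4).
Eigenvalues: -9, 4, 4.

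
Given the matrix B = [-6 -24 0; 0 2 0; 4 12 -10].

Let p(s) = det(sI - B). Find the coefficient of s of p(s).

28

p(s) = s^3 + 14s^2 + 28s - 120.
The coefficient of s is 28.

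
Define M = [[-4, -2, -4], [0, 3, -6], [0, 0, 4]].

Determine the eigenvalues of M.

M is upper triangular, so its eigenvalues are the diagonal entries.
Diagonal: -4, 3, 4.

-4, 3, 4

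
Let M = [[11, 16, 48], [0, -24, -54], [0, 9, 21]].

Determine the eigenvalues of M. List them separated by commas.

Compute the characteristic polynomial p(lambda) = det(lambda·I - M).
Cofactor expansion gives p(lambda) = lambda^3 - 8·lambda^2 - 51·lambda + 198.
Rational-root test: lambda = 3 gives p(3) = 0.
Dividing by (lambda - 3) leaves lambda^2 - 5·lambda - 66.
The quadratic factors as (lambda + 6)·(lambda - 11).
Eigenvalues: -6, 3, 11.

-6, 3, 11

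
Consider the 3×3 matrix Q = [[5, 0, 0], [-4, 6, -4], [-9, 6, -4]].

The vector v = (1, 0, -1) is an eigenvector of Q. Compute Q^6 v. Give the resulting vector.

First find the eigenvalue: Qv = (5, 0, -5) = 5·(1, 0, -1), so λ = 5.
Then Q^6 v = λ^6·v = 5^6·(1, 0, -1) = 15625·(1, 0, -1) = (15625, 0, -15625).

(15625, 0, -15625)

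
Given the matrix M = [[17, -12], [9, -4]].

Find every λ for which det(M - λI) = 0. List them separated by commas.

det(M - rI) = (17 - r)(-4 - r) - (-12)·(9) = r^2 - 13r + 40.
This factors as (r - 5)·(r - 8) = 0.
Eigenvalues: 5, 8.

5, 8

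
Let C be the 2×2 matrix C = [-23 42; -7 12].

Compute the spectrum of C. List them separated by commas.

-9, -2

det(C - λI) = (-23 - λ)(12 - λ) - (42)·(-7) = λ^2 + 11λ + 18.
This factors as (λ + 9)·(λ + 2) = 0.
Eigenvalues: -9, -2.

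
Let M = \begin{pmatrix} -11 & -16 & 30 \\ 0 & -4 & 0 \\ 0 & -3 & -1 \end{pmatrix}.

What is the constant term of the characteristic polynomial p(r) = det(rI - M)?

44

p(0) = det(0·I − M) = det(−M) = (−1)^3·det(M).
det(M) = -44, so p(0) = 44.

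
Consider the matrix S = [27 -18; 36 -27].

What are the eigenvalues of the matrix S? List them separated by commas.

-9, 9

det(S - μI) = (27 - μ)(-27 - μ) - (-18)·(36) = μ^2 - 81.
This factors as (μ + 9)·(μ - 9) = 0.
Eigenvalues: -9, 9.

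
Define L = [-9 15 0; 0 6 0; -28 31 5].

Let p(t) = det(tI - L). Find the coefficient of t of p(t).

p(t) = t^3 - 2t^2 - 69t + 270.
The coefficient of t is -69.

-69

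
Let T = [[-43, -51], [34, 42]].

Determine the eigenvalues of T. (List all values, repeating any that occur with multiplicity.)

-9, 8

det(T - rI) = (-43 - r)(42 - r) - (-51)·(34) = r^2 + r - 72.
This factors as (r + 9)·(r - 8) = 0.
Eigenvalues: -9, 8.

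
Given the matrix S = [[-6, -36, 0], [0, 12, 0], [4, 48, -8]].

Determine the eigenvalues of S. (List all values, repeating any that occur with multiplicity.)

-8, -6, 12

Set up det(λI - S) = 0.
Cofactor expansion gives p(λ) = λ^3 + 2λ^2 - 120λ - 576.
Try λ = -6: p(-6) = 0, so -6 is a root.
Dividing by (λ + 6) leaves λ^2 - 4λ - 96.
The quadratic factors as (λ + 8)·(λ - 12).
Eigenvalues: -8, -6, 12.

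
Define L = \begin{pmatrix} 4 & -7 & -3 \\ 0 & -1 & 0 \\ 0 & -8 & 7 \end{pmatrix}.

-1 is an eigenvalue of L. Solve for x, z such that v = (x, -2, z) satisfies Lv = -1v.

We need (L + 1I)v = 0.
L + 1I = [[5, -7, -3], [0, 0, 0], [0, -8, 8]].
Row 1: (5)·x + (-7)·-2 + (-3)·z = 0
Row 2: (0)·x + (0)·-2 + (0)·z = 0
Row 3: (0)·x + (-8)·-2 + (8)·z = 0
Solving gives x = -4, z = -2.
Check: L·(-4, -2, -2) = (4, 2, 2) = -1·(-4, -2, -2).

-4, -2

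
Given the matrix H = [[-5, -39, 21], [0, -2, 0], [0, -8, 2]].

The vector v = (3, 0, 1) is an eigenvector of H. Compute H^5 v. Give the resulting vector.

First find the eigenvalue: Hv = (6, 0, 2) = 2·(3, 0, 1), so λ = 2.
Then H^5 v = λ^5·v = 2^5·(3, 0, 1) = 32·(3, 0, 1) = (96, 0, 32).

(96, 0, 32)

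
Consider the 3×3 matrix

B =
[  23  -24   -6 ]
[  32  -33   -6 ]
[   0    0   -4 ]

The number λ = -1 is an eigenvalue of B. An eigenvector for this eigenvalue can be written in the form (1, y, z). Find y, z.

1, 0

We need (B + 1I)v = 0.
B + 1I = [[24, -24, -6], [32, -32, -6], [0, 0, -3]].
Row 1: (24)·1 + (-24)·y + (-6)·z = 0
Row 2: (32)·1 + (-32)·y + (-6)·z = 0
Row 3: (0)·1 + (0)·y + (-3)·z = 0
Solving gives y = 1, z = 0.
Check: B·(1, 1, 0) = (-1, -1, 0) = -1·(1, 1, 0).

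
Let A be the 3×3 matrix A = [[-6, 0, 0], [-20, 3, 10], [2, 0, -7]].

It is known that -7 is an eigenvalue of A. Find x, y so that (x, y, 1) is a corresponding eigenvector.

0, -1

We need (A + 7I)v = 0.
A + 7I = [[1, 0, 0], [-20, 10, 10], [2, 0, 0]].
Row 1: (1)·x + (0)·y + (0)·1 = 0
Row 2: (-20)·x + (10)·y + (10)·1 = 0
Row 3: (2)·x + (0)·y + (0)·1 = 0
Solving gives x = 0, y = -1.
Check: A·(0, -1, 1) = (0, 7, -7) = -7·(0, -1, 1).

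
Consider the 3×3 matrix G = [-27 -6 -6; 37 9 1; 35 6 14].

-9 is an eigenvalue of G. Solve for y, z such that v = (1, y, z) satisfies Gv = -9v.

We need (G + 9I)v = 0.
G + 9I = [[-18, -6, -6], [37, 18, 1], [35, 6, 23]].
Row 1: (-18)·1 + (-6)·y + (-6)·z = 0
Row 2: (37)·1 + (18)·y + (1)·z = 0
Row 3: (35)·1 + (6)·y + (23)·z = 0
Solving gives y = -2, z = -1.
Check: G·(1, -2, -1) = (-9, 18, 9) = -9·(1, -2, -1).

-2, -1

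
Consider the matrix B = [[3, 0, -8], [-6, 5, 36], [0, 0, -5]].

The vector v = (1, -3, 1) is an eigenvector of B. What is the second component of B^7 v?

First find the eigenvalue: Bv = (-5, 15, -5) = -5·(1, -3, 1), so λ = -5.
Then B^7 v = λ^7·v = (-5)^7·(1, -3, 1) = -78125·(1, -3, 1) = (-78125, 234375, -78125).

234375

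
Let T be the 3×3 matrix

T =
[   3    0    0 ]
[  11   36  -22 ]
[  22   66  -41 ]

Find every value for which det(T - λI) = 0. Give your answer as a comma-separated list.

Compute the characteristic polynomial p(t) = det(tI - T).
Expanding along the first row, p(t) = t^3 + 2t^2 - 39t + 72.
Try t = 3: p(3) = 0, so 3 is a root.
Dividing by (t - 3) leaves t^2 + 5t - 24.
The quadratic factors as (t + 8)·(t - 3).
Eigenvalues: -8, 3, 3.

-8, 3, 3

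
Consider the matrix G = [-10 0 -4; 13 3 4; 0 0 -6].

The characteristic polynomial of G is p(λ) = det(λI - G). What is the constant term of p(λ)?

p(λ) = λ^3 + 13λ^2 + 12λ - 180.
The constant term is -180.

-180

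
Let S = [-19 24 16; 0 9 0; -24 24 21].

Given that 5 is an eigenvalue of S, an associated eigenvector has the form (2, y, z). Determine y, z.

We need (S - 5I)v = 0.
S - 5I = [[-24, 24, 16], [0, 4, 0], [-24, 24, 16]].
Row 1: (-24)·2 + (24)·y + (16)·z = 0
Row 2: (0)·2 + (4)·y + (0)·z = 0
Row 3: (-24)·2 + (24)·y + (16)·z = 0
Solving gives y = 0, z = 3.
Check: S·(2, 0, 3) = (10, 0, 15) = 5·(2, 0, 3).

0, 3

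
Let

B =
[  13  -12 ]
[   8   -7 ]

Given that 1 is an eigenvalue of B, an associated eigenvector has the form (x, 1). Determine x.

1

We need (B - 1I)v = 0.
B - 1I = [[12, -12], [8, -8]].
Row 1: (12)·x + (-12)·1 = 0
Row 2: (8)·x + (-8)·1 = 0
Solving gives x = 1.
Check: B·(1, 1) = (1, 1) = 1·(1, 1).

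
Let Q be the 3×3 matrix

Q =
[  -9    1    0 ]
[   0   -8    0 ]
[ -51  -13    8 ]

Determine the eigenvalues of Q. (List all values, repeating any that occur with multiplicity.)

The characteristic polynomial is p(μ) = det(μI - Q).
Cofactor expansion gives p(μ) = μ^3 + 9μ^2 - 64μ - 576.
Rational-root test: μ = -8 gives p(-8) = 0.
Factor out (μ + 8): p(μ) = (μ + 8)·(μ^2 + μ - 72).
The quadratic factors as (μ + 9)·(μ - 8).
Eigenvalues: -9, -8, 8.

-9, -8, 8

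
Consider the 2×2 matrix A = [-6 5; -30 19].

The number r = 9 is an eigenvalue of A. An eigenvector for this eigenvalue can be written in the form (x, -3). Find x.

-1

We need (A - 9I)v = 0.
A - 9I = [[-15, 5], [-30, 10]].
Row 1: (-15)·x + (5)·-3 = 0
Row 2: (-30)·x + (10)·-3 = 0
Solving gives x = -1.
Check: A·(-1, -3) = (-9, -27) = 9·(-1, -3).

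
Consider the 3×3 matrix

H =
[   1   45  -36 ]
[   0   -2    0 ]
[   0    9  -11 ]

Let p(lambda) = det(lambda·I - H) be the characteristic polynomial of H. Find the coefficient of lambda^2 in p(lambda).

The coefficient of lambda^2 of det(lambda·I - H) is −trace(H).
trace(H) = (1) + (-2) + (-11) = -12, so the coefficient is 12.

12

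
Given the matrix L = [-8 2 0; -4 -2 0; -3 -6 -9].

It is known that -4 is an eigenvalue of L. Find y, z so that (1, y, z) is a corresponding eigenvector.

We need (L + 4I)v = 0.
L + 4I = [[-4, 2, 0], [-4, 2, 0], [-3, -6, -5]].
Row 1: (-4)·1 + (2)·y + (0)·z = 0
Row 2: (-4)·1 + (2)·y + (0)·z = 0
Row 3: (-3)·1 + (-6)·y + (-5)·z = 0
Solving gives y = 2, z = -3.
Check: L·(1, 2, -3) = (-4, -8, 12) = -4·(1, 2, -3).

2, -3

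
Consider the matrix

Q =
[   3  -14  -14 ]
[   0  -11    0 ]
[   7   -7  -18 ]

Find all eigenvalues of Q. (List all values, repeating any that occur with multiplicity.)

The characteristic polynomial is p(lambda) = det(lambda·I - Q).
Expanding the 3×3 determinant: p(lambda) = lambda^3 + 26·lambda^2 + 209·lambda + 484.
Rational-root test: lambda = -4 gives p(-4) = 0.
Factor out (lambda + 4): p(lambda) = (lambda + 4)·(lambda^2 + 22·lambda + 121).
The quadratic factor is (lambda + 11)^2.
Eigenvalues: -11, -11, -4.

-11, -11, -4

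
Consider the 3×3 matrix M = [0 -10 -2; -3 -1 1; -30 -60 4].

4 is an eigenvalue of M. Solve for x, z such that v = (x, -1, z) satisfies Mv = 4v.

We need (M - 4I)v = 0.
M - 4I = [[-4, -10, -2], [-3, -5, 1], [-30, -60, 0]].
Row 1: (-4)·x + (-10)·-1 + (-2)·z = 0
Row 2: (-3)·x + (-5)·-1 + (1)·z = 0
Row 3: (-30)·x + (-60)·-1 + (0)·z = 0
Solving gives x = 2, z = 1.
Check: M·(2, -1, 1) = (8, -4, 4) = 4·(2, -1, 1).

2, 1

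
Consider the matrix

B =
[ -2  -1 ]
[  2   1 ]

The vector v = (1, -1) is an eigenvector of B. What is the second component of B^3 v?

1

First find the eigenvalue: Bv = (-1, 1) = -1·(1, -1), so λ = -1.
Then B^3 v = λ^3·v = (-1)^3·(1, -1) = -1·(1, -1) = (-1, 1).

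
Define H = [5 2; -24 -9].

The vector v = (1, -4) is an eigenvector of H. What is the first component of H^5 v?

First find the eigenvalue: Hv = (-3, 12) = -3·(1, -4), so λ = -3.
Then H^5 v = λ^5·v = (-3)^5·(1, -4) = -243·(1, -4) = (-243, 972).

-243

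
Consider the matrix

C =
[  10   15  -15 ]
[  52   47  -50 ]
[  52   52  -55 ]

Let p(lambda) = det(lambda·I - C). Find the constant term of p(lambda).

p(lambda) = lambda^3 - 2·lambda^2 - 65·lambda - 150.
The constant term is -150.

-150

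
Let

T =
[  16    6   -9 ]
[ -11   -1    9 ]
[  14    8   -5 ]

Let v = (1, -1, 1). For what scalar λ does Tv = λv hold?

1

Compute Tv: T·(1, -1, 1) = (1, -1, 1).
Since Tv = λv, compare component 1: 1 = λ·1, so λ = 1.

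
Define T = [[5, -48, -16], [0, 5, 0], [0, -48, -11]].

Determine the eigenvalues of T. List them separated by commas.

-11, 5, 5

The characteristic polynomial is p(λ) = det(λI - T).
Expanding the 3×3 determinant: p(λ) = λ^3 + λ^2 - 85λ + 275.
Since p(5) = 0, λ = 5 is a root.
Factor out (λ - 5): p(λ) = (λ - 5)·(λ^2 + 6λ - 55).
The quadratic factors as (λ + 11)·(λ - 5).
Eigenvalues: -11, 5, 5.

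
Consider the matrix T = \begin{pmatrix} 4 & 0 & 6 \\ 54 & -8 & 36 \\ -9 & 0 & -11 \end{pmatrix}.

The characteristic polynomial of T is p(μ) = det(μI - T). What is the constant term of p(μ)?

p(μ) = μ^3 + 15μ^2 + 66μ + 80.
The constant term is 80.

80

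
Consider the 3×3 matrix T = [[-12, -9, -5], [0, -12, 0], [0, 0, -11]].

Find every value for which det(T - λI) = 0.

T is upper triangular, so its eigenvalues are the diagonal entries.
Diagonal: -12, -12, -11.

-12, -12, -11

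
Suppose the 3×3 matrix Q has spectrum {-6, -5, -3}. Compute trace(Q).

-14

trace(Q) is the sum of the eigenvalues: (-6) + (-5) + (-3) = -14.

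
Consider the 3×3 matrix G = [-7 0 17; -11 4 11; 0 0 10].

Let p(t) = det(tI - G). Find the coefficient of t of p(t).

-58

p(t) = t^3 - 7t^2 - 58t + 280.
The coefficient of t is -58.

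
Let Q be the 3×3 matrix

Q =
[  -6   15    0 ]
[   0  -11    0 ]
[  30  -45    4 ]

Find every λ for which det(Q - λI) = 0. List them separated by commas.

The characteristic polynomial is p(t) = det(tI - Q).
Expanding the 3×3 determinant: p(t) = t^3 + 13t^2 - 2t - 264.
Rational-root test: t = 4 gives p(4) = 0.
Factor out (t - 4): p(t) = (t - 4)·(t^2 + 17t + 66).
The quadratic factors as (t + 11)·(t + 6).
Eigenvalues: -11, -6, 4.

-11, -6, 4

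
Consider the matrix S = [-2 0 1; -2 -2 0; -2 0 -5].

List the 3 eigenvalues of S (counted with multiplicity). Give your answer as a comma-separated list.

Set up det(μI - S) = 0.
Cofactor expansion gives p(μ) = μ^3 + 9μ^2 + 26μ + 24.
Try μ = -4: p(-4) = 0, so -4 is a root.
Dividing by (μ + 4) leaves μ^2 + 5μ + 6.
The quadratic factors as (μ + 3)·(μ + 2).
Eigenvalues: -4, -3, -2.

-4, -3, -2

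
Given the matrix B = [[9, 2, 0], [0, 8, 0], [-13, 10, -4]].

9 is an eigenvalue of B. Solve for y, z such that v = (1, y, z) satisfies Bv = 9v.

We need (B - 9I)v = 0.
B - 9I = [[0, 2, 0], [0, -1, 0], [-13, 10, -13]].
Row 1: (0)·1 + (2)·y + (0)·z = 0
Row 2: (0)·1 + (-1)·y + (0)·z = 0
Row 3: (-13)·1 + (10)·y + (-13)·z = 0
Solving gives y = 0, z = -1.
Check: B·(1, 0, -1) = (9, 0, -9) = 9·(1, 0, -1).

0, -1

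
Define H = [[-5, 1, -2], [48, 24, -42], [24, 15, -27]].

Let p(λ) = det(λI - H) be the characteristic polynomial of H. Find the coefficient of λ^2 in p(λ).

8

The coefficient of λ^2 of det(λI - H) is −trace(H).
trace(H) = (-5) + (24) + (-27) = -8, so the coefficient is 8.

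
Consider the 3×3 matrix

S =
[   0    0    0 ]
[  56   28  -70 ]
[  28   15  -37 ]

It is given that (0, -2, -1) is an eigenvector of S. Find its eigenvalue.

-7

Compute Sv: S·(0, -2, -1) = (0, 14, 7).
Since Sv = λv, compare component 2: 14 = λ·-2, so λ = -7.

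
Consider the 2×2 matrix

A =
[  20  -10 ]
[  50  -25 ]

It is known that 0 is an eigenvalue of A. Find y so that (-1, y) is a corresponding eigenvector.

-2

We need (A)v = 0.
A = [[20, -10], [50, -25]].
Row 1: (20)·-1 + (-10)·y = 0
Row 2: (50)·-1 + (-25)·y = 0
Solving gives y = -2.
Check: A·(-1, -2) = (0, 0) = 0·(-1, -2).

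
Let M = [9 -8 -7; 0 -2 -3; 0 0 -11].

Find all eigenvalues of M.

M is upper triangular, so its eigenvalues are the diagonal entries.
Diagonal: 9, -2, -11.

-11, -2, 9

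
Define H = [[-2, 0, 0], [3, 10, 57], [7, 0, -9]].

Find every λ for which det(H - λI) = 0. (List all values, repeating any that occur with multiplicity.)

Set up det(rI - H) = 0.
Expanding along the first row, p(r) = r^3 + r^2 - 92r - 180.
Try r = -2: p(-2) = 0, so -2 is a root.
Dividing by (r + 2) leaves r^2 - r - 90.
The quadratic factors as (r + 9)·(r - 10).
Eigenvalues: -9, -2, 10.

-9, -2, 10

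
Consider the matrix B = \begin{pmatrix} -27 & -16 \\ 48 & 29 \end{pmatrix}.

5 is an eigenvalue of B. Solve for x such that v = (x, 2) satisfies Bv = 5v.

We need (B - 5I)v = 0.
B - 5I = [[-32, -16], [48, 24]].
Row 1: (-32)·x + (-16)·2 = 0
Row 2: (48)·x + (24)·2 = 0
Solving gives x = -1.
Check: B·(-1, 2) = (-5, 10) = 5·(-1, 2).

-1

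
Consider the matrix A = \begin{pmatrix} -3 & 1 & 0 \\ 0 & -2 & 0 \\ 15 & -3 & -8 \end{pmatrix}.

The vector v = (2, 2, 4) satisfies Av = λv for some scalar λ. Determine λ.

Compute Av: A·(2, 2, 4) = (-4, -4, -8).
Since Av = λv, compare component 1: -4 = λ·2, so λ = -2.

-2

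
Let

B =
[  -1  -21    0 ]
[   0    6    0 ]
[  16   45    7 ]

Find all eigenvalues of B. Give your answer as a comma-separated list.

Compute the characteristic polynomial p(r) = det(rI - B).
Cofactor expansion gives p(r) = r^3 - 12r^2 + 29r + 42.
Try r = 6: p(6) = 0, so 6 is a root.
Dividing by (r - 6) leaves r^2 - 6r - 7.
The quadratic factors as (r + 1)·(r - 7).
Eigenvalues: -1, 6, 7.

-1, 6, 7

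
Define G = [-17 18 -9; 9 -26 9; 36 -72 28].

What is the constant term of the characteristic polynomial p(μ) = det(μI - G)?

p(0) = det(0·I − G) = det(−G) = (−1)^3·det(G).
det(G) = 64, so p(0) = -64.

-64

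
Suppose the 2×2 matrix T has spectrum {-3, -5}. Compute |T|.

det(T) is the product of the eigenvalues: (-3) · (-5) = 15.

15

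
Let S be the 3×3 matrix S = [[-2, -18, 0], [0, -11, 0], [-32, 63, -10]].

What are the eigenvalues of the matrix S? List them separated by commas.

Set up det(λI - S) = 0.
Expanding along the first row, p(λ) = λ^3 + 23λ^2 + 152λ + 220.
Try λ = -11: p(-11) = 0, so -11 is a root.
Dividing by (λ + 11) leaves λ^2 + 12λ + 20.
The quadratic factors as (λ + 10)·(λ + 2).
Eigenvalues: -11, -10, -2.

-11, -10, -2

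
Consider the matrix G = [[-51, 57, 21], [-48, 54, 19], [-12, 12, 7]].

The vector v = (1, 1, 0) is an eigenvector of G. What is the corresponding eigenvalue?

Compute Gv: G·(1, 1, 0) = (6, 6, 0).
Since Gv = λv, compare component 1: 6 = λ·1, so λ = 6.

6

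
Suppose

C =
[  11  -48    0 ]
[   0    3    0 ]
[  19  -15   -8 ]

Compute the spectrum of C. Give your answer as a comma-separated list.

Set up det(tI - C) = 0.
Expanding the 3×3 determinant: p(t) = t^3 - 6t^2 - 79t + 264.
Rational-root test: t = 3 gives p(3) = 0.
Factor out (t - 3): p(t) = (t - 3)·(t^2 - 3t - 88).
The quadratic factors as (t + 8)·(t - 11).
Eigenvalues: -8, 3, 11.

-8, 3, 11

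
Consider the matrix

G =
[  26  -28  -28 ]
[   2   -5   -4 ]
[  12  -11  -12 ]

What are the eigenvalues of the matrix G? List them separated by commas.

-2, -1, 12

Set up det(μI - G) = 0.
Expanding the 3×3 determinant: p(μ) = μ^3 - 9μ^2 - 34μ - 24.
Since p(-2) = 0, μ = -2 is a root.
Factor out (μ + 2): p(μ) = (μ + 2)·(μ^2 - 11μ - 12).
The quadratic factors as (μ + 1)·(μ - 12).
Eigenvalues: -2, -1, 12.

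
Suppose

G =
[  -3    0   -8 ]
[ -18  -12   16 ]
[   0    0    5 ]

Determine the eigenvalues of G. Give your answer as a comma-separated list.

The characteristic polynomial is p(r) = det(rI - G).
Expanding the 3×3 determinant: p(r) = r^3 + 10r^2 - 39r - 180.
Rational-root test: r = 5 gives p(5) = 0.
Factor out (r - 5): p(r) = (r - 5)·(r^2 + 15r + 36).
The quadratic factors as (r + 12)·(r + 3).
Eigenvalues: -12, -3, 5.

-12, -3, 5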